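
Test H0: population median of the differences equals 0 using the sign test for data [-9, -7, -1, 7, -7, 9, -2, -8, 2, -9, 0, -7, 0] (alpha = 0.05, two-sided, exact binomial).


Step 1: Discard zero differences. Original n = 13; n_eff = number of nonzero differences = 11.
Nonzero differences (with sign): -9, -7, -1, +7, -7, +9, -2, -8, +2, -9, -7
Step 2: Count signs: positive = 3, negative = 8.
Step 3: Under H0: P(positive) = 0.5, so the number of positives S ~ Bin(11, 0.5).
Step 4: Two-sided exact p-value = sum of Bin(11,0.5) probabilities at or below the observed probability = 0.226562.
Step 5: alpha = 0.05. fail to reject H0.

n_eff = 11, pos = 3, neg = 8, p = 0.226562, fail to reject H0.


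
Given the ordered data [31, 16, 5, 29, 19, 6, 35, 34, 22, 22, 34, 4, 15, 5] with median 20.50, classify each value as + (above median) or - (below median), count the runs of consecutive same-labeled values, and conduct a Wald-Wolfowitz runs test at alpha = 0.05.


Step 1: Compute median = 20.50; label A = above, B = below.
Labels in order: ABBABBAAAAABBB  (n_A = 7, n_B = 7)
Step 2: Count runs R = 6.
Step 3: Under H0 (random ordering), E[R] = 2*n_A*n_B/(n_A+n_B) + 1 = 2*7*7/14 + 1 = 8.0000.
        Var[R] = 2*n_A*n_B*(2*n_A*n_B - n_A - n_B) / ((n_A+n_B)^2 * (n_A+n_B-1)) = 8232/2548 = 3.2308.
        SD[R] = 1.7974.
Step 4: Continuity-corrected z = (R + 0.5 - E[R]) / SD[R] = (6 + 0.5 - 8.0000) / 1.7974 = -0.8345.
Step 5: Two-sided p-value via normal approximation = 2*(1 - Phi(|z|)) = 0.403986.
Step 6: alpha = 0.05. fail to reject H0.

R = 6, z = -0.8345, p = 0.403986, fail to reject H0.


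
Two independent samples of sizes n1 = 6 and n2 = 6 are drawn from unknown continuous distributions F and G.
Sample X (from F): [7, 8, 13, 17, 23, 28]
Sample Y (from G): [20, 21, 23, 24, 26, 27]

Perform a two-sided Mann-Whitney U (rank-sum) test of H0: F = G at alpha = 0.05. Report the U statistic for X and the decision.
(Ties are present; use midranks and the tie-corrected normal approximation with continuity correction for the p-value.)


Step 1: Combine and sort all 12 observations; assign midranks.
sorted (value, group): (7,X), (8,X), (13,X), (17,X), (20,Y), (21,Y), (23,X), (23,Y), (24,Y), (26,Y), (27,Y), (28,X)
ranks: 7->1, 8->2, 13->3, 17->4, 20->5, 21->6, 23->7.5, 23->7.5, 24->9, 26->10, 27->11, 28->12
Step 2: Rank sum for X: R1 = 1 + 2 + 3 + 4 + 7.5 + 12 = 29.5.
Step 3: U_X = R1 - n1(n1+1)/2 = 29.5 - 6*7/2 = 29.5 - 21 = 8.5.
       U_Y = n1*n2 - U_X = 36 - 8.5 = 27.5.
Step 4: Ties are present, so use the tie-corrected normal approximation (with continuity correction) for the p-value.
Step 5: p-value = 0.148829; compare to alpha = 0.05. fail to reject H0.

U_X = 8.5, p = 0.148829, fail to reject H0 at alpha = 0.05.


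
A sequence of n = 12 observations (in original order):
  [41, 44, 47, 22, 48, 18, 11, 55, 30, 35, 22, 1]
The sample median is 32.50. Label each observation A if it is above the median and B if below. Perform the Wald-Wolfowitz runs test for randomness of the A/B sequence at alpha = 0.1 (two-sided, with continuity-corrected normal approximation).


Step 1: Compute median = 32.50; label A = above, B = below.
Labels in order: AAABABBABABB  (n_A = 6, n_B = 6)
Step 2: Count runs R = 8.
Step 3: Under H0 (random ordering), E[R] = 2*n_A*n_B/(n_A+n_B) + 1 = 2*6*6/12 + 1 = 7.0000.
        Var[R] = 2*n_A*n_B*(2*n_A*n_B - n_A - n_B) / ((n_A+n_B)^2 * (n_A+n_B-1)) = 4320/1584 = 2.7273.
        SD[R] = 1.6514.
Step 4: Continuity-corrected z = (R - 0.5 - E[R]) / SD[R] = (8 - 0.5 - 7.0000) / 1.6514 = 0.3028.
Step 5: Two-sided p-value via normal approximation = 2*(1 - Phi(|z|)) = 0.762069.
Step 6: alpha = 0.1. fail to reject H0.

R = 8, z = 0.3028, p = 0.762069, fail to reject H0.


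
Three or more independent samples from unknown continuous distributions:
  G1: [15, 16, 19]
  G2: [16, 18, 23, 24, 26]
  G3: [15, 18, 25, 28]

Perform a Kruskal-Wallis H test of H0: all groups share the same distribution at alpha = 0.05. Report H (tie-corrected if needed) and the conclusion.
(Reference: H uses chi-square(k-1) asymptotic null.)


Step 1: Combine all N = 12 observations and assign midranks.
sorted (value, group, rank): (15,G1,1.5), (15,G3,1.5), (16,G1,3.5), (16,G2,3.5), (18,G2,5.5), (18,G3,5.5), (19,G1,7), (23,G2,8), (24,G2,9), (25,G3,10), (26,G2,11), (28,G3,12)
Step 2: Sum ranks within each group.
R_1 = 12 (n_1 = 3)
R_2 = 37 (n_2 = 5)
R_3 = 29 (n_3 = 4)
Step 3: H = 12/(N(N+1)) * sum(R_i^2/n_i) - 3(N+1)
     = 12/(12*13) * (12^2/3 + 37^2/5 + 29^2/4) - 3*13
     = 0.076923 * 532.05 - 39
     = 1.926923.
Step 4: Ties present; correction factor C = 1 - 18/(12^3 - 12) = 0.989510. Corrected H = 1.926923 / 0.989510 = 1.947350.
Step 5: Under H0, H ~ chi^2(2); p-value = 0.377692.
Step 6: alpha = 0.05. fail to reject H0.

H = 1.9473, df = 2, p = 0.377692, fail to reject H0.


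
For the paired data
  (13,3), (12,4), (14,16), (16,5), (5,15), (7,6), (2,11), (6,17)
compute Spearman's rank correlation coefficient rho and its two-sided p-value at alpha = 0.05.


Step 1: Rank x and y separately (midranks; no ties here).
rank(x): 13->6, 12->5, 14->7, 16->8, 5->2, 7->4, 2->1, 6->3
rank(y): 3->1, 4->2, 16->7, 5->3, 15->6, 6->4, 11->5, 17->8
Step 2: d_i = R_x(i) - R_y(i); compute d_i^2.
  (6-1)^2=25, (5-2)^2=9, (7-7)^2=0, (8-3)^2=25, (2-6)^2=16, (4-4)^2=0, (1-5)^2=16, (3-8)^2=25
sum(d^2) = 116.
Step 3: rho = 1 - 6*116 / (8*(8^2 - 1)) = 1 - 696/504 = -0.380952.
Step 4: Under H0, t = rho * sqrt((n-2)/(1-rho^2)) = -1.0092 ~ t(6).
Step 5: Two-sided p-value from the t-distribution with 6 df = 0.351813.
Step 6: alpha = 0.05. fail to reject H0.

rho = -0.3810, p = 0.351813, fail to reject H0 at alpha = 0.05.


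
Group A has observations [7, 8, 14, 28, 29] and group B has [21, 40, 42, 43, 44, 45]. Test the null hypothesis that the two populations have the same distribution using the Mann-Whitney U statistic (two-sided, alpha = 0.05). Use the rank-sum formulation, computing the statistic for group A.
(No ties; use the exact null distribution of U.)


Step 1: Combine and sort all 11 observations; assign midranks.
sorted (value, group): (7,X), (8,X), (14,X), (21,Y), (28,X), (29,X), (40,Y), (42,Y), (43,Y), (44,Y), (45,Y)
ranks: 7->1, 8->2, 14->3, 21->4, 28->5, 29->6, 40->7, 42->8, 43->9, 44->10, 45->11
Step 2: Rank sum for X: R1 = 1 + 2 + 3 + 5 + 6 = 17.
Step 3: U_X = R1 - n1(n1+1)/2 = 17 - 5*6/2 = 17 - 15 = 2.
       U_Y = n1*n2 - U_X = 30 - 2 = 28.
Step 4: No ties, so the exact null distribution of U (based on enumerating the C(11,5) = 462 equally likely rank assignments) gives the two-sided p-value.
Step 5: p-value = 0.017316; compare to alpha = 0.05. reject H0.

U_X = 2, p = 0.017316, reject H0 at alpha = 0.05.


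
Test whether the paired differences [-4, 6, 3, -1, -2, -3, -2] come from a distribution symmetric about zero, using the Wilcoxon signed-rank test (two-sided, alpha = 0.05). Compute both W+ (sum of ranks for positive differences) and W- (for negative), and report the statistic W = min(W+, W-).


Step 1: Drop any zero differences (none here) and take |d_i|.
|d| = [4, 6, 3, 1, 2, 3, 2]
Step 2: Midrank |d_i| (ties get averaged ranks).
ranks: |4|->6, |6|->7, |3|->4.5, |1|->1, |2|->2.5, |3|->4.5, |2|->2.5
Step 3: Attach original signs; sum ranks with positive sign and with negative sign.
W+ = 7 + 4.5 = 11.5
W- = 6 + 1 + 2.5 + 4.5 + 2.5 = 16.5
(Check: W+ + W- = 28 should equal n(n+1)/2 = 28.)
Step 4: Test statistic W = min(W+, W-) = 11.5.
Step 5: Ties in |d|, so use the tie-corrected normal approximation.
        E[W] = n(n+1)/4 = 7*8/4 = 14.
        Tie groups: |d|=2 (t=2), |d|=3 (t=2); sum(t^3 - t) = 12.
        Var[W] = n(n+1)(2n+1)/24 - sum(t^3-t)/48 = 840/24 - 12/48 = 34.75.
        z = (W - E[W]) / sqrt(Var[W]) = (11.5 - 14) / 5.8949 = -0.4241.
        Two-sided p = 2*Phi(z) = 0.671497.
Step 6: alpha = 0.05. fail to reject H0.

W+ = 11.5, W- = 16.5, W = min = 11.5, p = 0.671497, fail to reject H0.


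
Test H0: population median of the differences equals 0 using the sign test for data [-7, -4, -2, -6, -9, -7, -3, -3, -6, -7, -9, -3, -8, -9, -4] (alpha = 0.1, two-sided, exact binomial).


Step 1: Discard zero differences. Original n = 15; n_eff = number of nonzero differences = 15.
Nonzero differences (with sign): -7, -4, -2, -6, -9, -7, -3, -3, -6, -7, -9, -3, -8, -9, -4
Step 2: Count signs: positive = 0, negative = 15.
Step 3: Under H0: P(positive) = 0.5, so the number of positives S ~ Bin(15, 0.5).
Step 4: Two-sided exact p-value = sum of Bin(15,0.5) probabilities at or below the observed probability = 0.000061.
Step 5: alpha = 0.1. reject H0.

n_eff = 15, pos = 0, neg = 15, p = 0.000061, reject H0.


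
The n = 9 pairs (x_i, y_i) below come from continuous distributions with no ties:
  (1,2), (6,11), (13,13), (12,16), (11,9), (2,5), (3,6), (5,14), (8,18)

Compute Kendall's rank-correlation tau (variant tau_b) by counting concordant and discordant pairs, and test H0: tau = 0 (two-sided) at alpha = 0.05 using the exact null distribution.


Step 1: Enumerate the 36 unordered pairs (i,j) with i<j and classify each by sign(x_j-x_i) * sign(y_j-y_i).
  (1,2):dx=+5,dy=+9->C; (1,3):dx=+12,dy=+11->C; (1,4):dx=+11,dy=+14->C; (1,5):dx=+10,dy=+7->C
  (1,6):dx=+1,dy=+3->C; (1,7):dx=+2,dy=+4->C; (1,8):dx=+4,dy=+12->C; (1,9):dx=+7,dy=+16->C
  (2,3):dx=+7,dy=+2->C; (2,4):dx=+6,dy=+5->C; (2,5):dx=+5,dy=-2->D; (2,6):dx=-4,dy=-6->C
  (2,7):dx=-3,dy=-5->C; (2,8):dx=-1,dy=+3->D; (2,9):dx=+2,dy=+7->C; (3,4):dx=-1,dy=+3->D
  (3,5):dx=-2,dy=-4->C; (3,6):dx=-11,dy=-8->C; (3,7):dx=-10,dy=-7->C; (3,8):dx=-8,dy=+1->D
  (3,9):dx=-5,dy=+5->D; (4,5):dx=-1,dy=-7->C; (4,6):dx=-10,dy=-11->C; (4,7):dx=-9,dy=-10->C
  (4,8):dx=-7,dy=-2->C; (4,9):dx=-4,dy=+2->D; (5,6):dx=-9,dy=-4->C; (5,7):dx=-8,dy=-3->C
  (5,8):dx=-6,dy=+5->D; (5,9):dx=-3,dy=+9->D; (6,7):dx=+1,dy=+1->C; (6,8):dx=+3,dy=+9->C
  (6,9):dx=+6,dy=+13->C; (7,8):dx=+2,dy=+8->C; (7,9):dx=+5,dy=+12->C; (8,9):dx=+3,dy=+4->C
Step 2: C = 28, D = 8, total pairs = 36.
Step 3: tau = (C - D)/(n(n-1)/2) = (28 - 8)/36 = 0.555556.
Step 4: Exact two-sided p-value (enumerate n! = 362880 permutations of y under H0): p = 0.044615.
Step 5: alpha = 0.05. reject H0.

tau_b = 0.5556 (C=28, D=8), p = 0.044615, reject H0.


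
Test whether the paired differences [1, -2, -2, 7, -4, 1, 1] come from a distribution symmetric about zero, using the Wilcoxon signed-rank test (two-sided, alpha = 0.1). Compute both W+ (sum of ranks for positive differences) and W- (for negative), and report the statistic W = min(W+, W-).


Step 1: Drop any zero differences (none here) and take |d_i|.
|d| = [1, 2, 2, 7, 4, 1, 1]
Step 2: Midrank |d_i| (ties get averaged ranks).
ranks: |1|->2, |2|->4.5, |2|->4.5, |7|->7, |4|->6, |1|->2, |1|->2
Step 3: Attach original signs; sum ranks with positive sign and with negative sign.
W+ = 2 + 7 + 2 + 2 = 13
W- = 4.5 + 4.5 + 6 = 15
(Check: W+ + W- = 28 should equal n(n+1)/2 = 28.)
Step 4: Test statistic W = min(W+, W-) = 13.
Step 5: Ties in |d|, so use the tie-corrected normal approximation.
        E[W] = n(n+1)/4 = 7*8/4 = 14.
        Tie groups: |d|=1 (t=3), |d|=2 (t=2); sum(t^3 - t) = 30.
        Var[W] = n(n+1)(2n+1)/24 - sum(t^3-t)/48 = 840/24 - 30/48 = 34.375.
        z = (W - E[W]) / sqrt(Var[W]) = (13 - 14) / 5.8630 = -0.1706.
        Two-sided p = 2*Phi(z) = 0.864569.
Step 6: alpha = 0.1. fail to reject H0.

W+ = 13, W- = 15, W = min = 13, p = 0.864569, fail to reject H0.


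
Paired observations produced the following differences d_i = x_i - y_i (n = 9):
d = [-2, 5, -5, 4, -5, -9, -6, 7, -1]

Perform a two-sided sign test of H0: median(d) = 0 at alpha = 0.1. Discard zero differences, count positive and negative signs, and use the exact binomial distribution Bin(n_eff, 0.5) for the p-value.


Step 1: Discard zero differences. Original n = 9; n_eff = number of nonzero differences = 9.
Nonzero differences (with sign): -2, +5, -5, +4, -5, -9, -6, +7, -1
Step 2: Count signs: positive = 3, negative = 6.
Step 3: Under H0: P(positive) = 0.5, so the number of positives S ~ Bin(9, 0.5).
Step 4: Two-sided exact p-value = sum of Bin(9,0.5) probabilities at or below the observed probability = 0.507812.
Step 5: alpha = 0.1. fail to reject H0.

n_eff = 9, pos = 3, neg = 6, p = 0.507812, fail to reject H0.


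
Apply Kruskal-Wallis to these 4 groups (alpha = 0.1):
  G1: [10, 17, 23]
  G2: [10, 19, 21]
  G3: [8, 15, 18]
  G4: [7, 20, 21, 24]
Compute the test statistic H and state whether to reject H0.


Step 1: Combine all N = 13 observations and assign midranks.
sorted (value, group, rank): (7,G4,1), (8,G3,2), (10,G1,3.5), (10,G2,3.5), (15,G3,5), (17,G1,6), (18,G3,7), (19,G2,8), (20,G4,9), (21,G2,10.5), (21,G4,10.5), (23,G1,12), (24,G4,13)
Step 2: Sum ranks within each group.
R_1 = 21.5 (n_1 = 3)
R_2 = 22 (n_2 = 3)
R_3 = 14 (n_3 = 3)
R_4 = 33.5 (n_4 = 4)
Step 3: H = 12/(N(N+1)) * sum(R_i^2/n_i) - 3(N+1)
     = 12/(13*14) * (21.5^2/3 + 22^2/3 + 14^2/3 + 33.5^2/4) - 3*14
     = 0.065934 * 661.312 - 42
     = 1.603022.
Step 4: Ties present; correction factor C = 1 - 12/(13^3 - 13) = 0.994505. Corrected H = 1.603022 / 0.994505 = 1.611878.
Step 5: Under H0, H ~ chi^2(3); p-value = 0.656699.
Step 6: alpha = 0.1. fail to reject H0.

H = 1.6119, df = 3, p = 0.656699, fail to reject H0.


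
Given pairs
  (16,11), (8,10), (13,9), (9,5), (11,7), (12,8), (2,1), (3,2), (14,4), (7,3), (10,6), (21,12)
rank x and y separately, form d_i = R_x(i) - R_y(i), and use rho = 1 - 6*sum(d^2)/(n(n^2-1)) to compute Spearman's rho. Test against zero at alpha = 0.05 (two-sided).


Step 1: Rank x and y separately (midranks; no ties here).
rank(x): 16->11, 8->4, 13->9, 9->5, 11->7, 12->8, 2->1, 3->2, 14->10, 7->3, 10->6, 21->12
rank(y): 11->11, 10->10, 9->9, 5->5, 7->7, 8->8, 1->1, 2->2, 4->4, 3->3, 6->6, 12->12
Step 2: d_i = R_x(i) - R_y(i); compute d_i^2.
  (11-11)^2=0, (4-10)^2=36, (9-9)^2=0, (5-5)^2=0, (7-7)^2=0, (8-8)^2=0, (1-1)^2=0, (2-2)^2=0, (10-4)^2=36, (3-3)^2=0, (6-6)^2=0, (12-12)^2=0
sum(d^2) = 72.
Step 3: rho = 1 - 6*72 / (12*(12^2 - 1)) = 1 - 432/1716 = 0.748252.
Step 4: Under H0, t = rho * sqrt((n-2)/(1-rho^2)) = 3.5667 ~ t(10).
Step 5: Two-sided p-value from the t-distribution with 10 df = 0.005124.
Step 6: alpha = 0.05. reject H0.

rho = 0.7483, p = 0.005124, reject H0 at alpha = 0.05.


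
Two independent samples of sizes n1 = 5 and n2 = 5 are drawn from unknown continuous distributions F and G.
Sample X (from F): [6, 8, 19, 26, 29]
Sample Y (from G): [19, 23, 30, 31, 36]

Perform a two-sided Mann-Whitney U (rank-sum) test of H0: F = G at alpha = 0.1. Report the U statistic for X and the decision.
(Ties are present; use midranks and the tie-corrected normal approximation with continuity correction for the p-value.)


Step 1: Combine and sort all 10 observations; assign midranks.
sorted (value, group): (6,X), (8,X), (19,X), (19,Y), (23,Y), (26,X), (29,X), (30,Y), (31,Y), (36,Y)
ranks: 6->1, 8->2, 19->3.5, 19->3.5, 23->5, 26->6, 29->7, 30->8, 31->9, 36->10
Step 2: Rank sum for X: R1 = 1 + 2 + 3.5 + 6 + 7 = 19.5.
Step 3: U_X = R1 - n1(n1+1)/2 = 19.5 - 5*6/2 = 19.5 - 15 = 4.5.
       U_Y = n1*n2 - U_X = 25 - 4.5 = 20.5.
Step 4: Ties are present, so use the tie-corrected normal approximation (with continuity correction) for the p-value.
Step 5: p-value = 0.116074; compare to alpha = 0.1. fail to reject H0.

U_X = 4.5, p = 0.116074, fail to reject H0 at alpha = 0.1.


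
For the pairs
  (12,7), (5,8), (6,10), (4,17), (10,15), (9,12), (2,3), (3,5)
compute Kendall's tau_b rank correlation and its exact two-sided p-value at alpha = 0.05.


Step 1: Enumerate the 28 unordered pairs (i,j) with i<j and classify each by sign(x_j-x_i) * sign(y_j-y_i).
  (1,2):dx=-7,dy=+1->D; (1,3):dx=-6,dy=+3->D; (1,4):dx=-8,dy=+10->D; (1,5):dx=-2,dy=+8->D
  (1,6):dx=-3,dy=+5->D; (1,7):dx=-10,dy=-4->C; (1,8):dx=-9,dy=-2->C; (2,3):dx=+1,dy=+2->C
  (2,4):dx=-1,dy=+9->D; (2,5):dx=+5,dy=+7->C; (2,6):dx=+4,dy=+4->C; (2,7):dx=-3,dy=-5->C
  (2,8):dx=-2,dy=-3->C; (3,4):dx=-2,dy=+7->D; (3,5):dx=+4,dy=+5->C; (3,6):dx=+3,dy=+2->C
  (3,7):dx=-4,dy=-7->C; (3,8):dx=-3,dy=-5->C; (4,5):dx=+6,dy=-2->D; (4,6):dx=+5,dy=-5->D
  (4,7):dx=-2,dy=-14->C; (4,8):dx=-1,dy=-12->C; (5,6):dx=-1,dy=-3->C; (5,7):dx=-8,dy=-12->C
  (5,8):dx=-7,dy=-10->C; (6,7):dx=-7,dy=-9->C; (6,8):dx=-6,dy=-7->C; (7,8):dx=+1,dy=+2->C
Step 2: C = 19, D = 9, total pairs = 28.
Step 3: tau = (C - D)/(n(n-1)/2) = (19 - 9)/28 = 0.357143.
Step 4: Exact two-sided p-value (enumerate n! = 40320 permutations of y under H0): p = 0.275099.
Step 5: alpha = 0.05. fail to reject H0.

tau_b = 0.3571 (C=19, D=9), p = 0.275099, fail to reject H0.


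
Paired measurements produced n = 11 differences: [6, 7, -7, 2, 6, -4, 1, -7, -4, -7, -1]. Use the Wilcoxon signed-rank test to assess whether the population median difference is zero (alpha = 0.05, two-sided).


Step 1: Drop any zero differences (none here) and take |d_i|.
|d| = [6, 7, 7, 2, 6, 4, 1, 7, 4, 7, 1]
Step 2: Midrank |d_i| (ties get averaged ranks).
ranks: |6|->6.5, |7|->9.5, |7|->9.5, |2|->3, |6|->6.5, |4|->4.5, |1|->1.5, |7|->9.5, |4|->4.5, |7|->9.5, |1|->1.5
Step 3: Attach original signs; sum ranks with positive sign and with negative sign.
W+ = 6.5 + 9.5 + 3 + 6.5 + 1.5 = 27
W- = 9.5 + 4.5 + 9.5 + 4.5 + 9.5 + 1.5 = 39
(Check: W+ + W- = 66 should equal n(n+1)/2 = 66.)
Step 4: Test statistic W = min(W+, W-) = 27.
Step 5: Ties in |d|, so use the tie-corrected normal approximation.
        E[W] = n(n+1)/4 = 11*12/4 = 33.
        Tie groups: |d|=1 (t=2), |d|=4 (t=2), |d|=6 (t=2), |d|=7 (t=4); sum(t^3 - t) = 78.
        Var[W] = n(n+1)(2n+1)/24 - sum(t^3-t)/48 = 3036/24 - 78/48 = 124.875.
        z = (W - E[W]) / sqrt(Var[W]) = (27 - 33) / 11.1747 = -0.5369.
        Two-sided p = 2*Phi(z) = 0.591320.
Step 6: alpha = 0.05. fail to reject H0.

W+ = 27, W- = 39, W = min = 27, p = 0.591320, fail to reject H0.


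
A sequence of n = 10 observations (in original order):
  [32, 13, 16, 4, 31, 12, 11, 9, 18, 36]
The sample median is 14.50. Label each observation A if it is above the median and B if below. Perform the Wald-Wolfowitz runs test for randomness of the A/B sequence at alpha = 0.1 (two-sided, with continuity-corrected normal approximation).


Step 1: Compute median = 14.50; label A = above, B = below.
Labels in order: ABABABBBAA  (n_A = 5, n_B = 5)
Step 2: Count runs R = 7.
Step 3: Under H0 (random ordering), E[R] = 2*n_A*n_B/(n_A+n_B) + 1 = 2*5*5/10 + 1 = 6.0000.
        Var[R] = 2*n_A*n_B*(2*n_A*n_B - n_A - n_B) / ((n_A+n_B)^2 * (n_A+n_B-1)) = 2000/900 = 2.2222.
        SD[R] = 1.4907.
Step 4: Continuity-corrected z = (R - 0.5 - E[R]) / SD[R] = (7 - 0.5 - 6.0000) / 1.4907 = 0.3354.
Step 5: Two-sided p-value via normal approximation = 2*(1 - Phi(|z|)) = 0.737316.
Step 6: alpha = 0.1. fail to reject H0.

R = 7, z = 0.3354, p = 0.737316, fail to reject H0.


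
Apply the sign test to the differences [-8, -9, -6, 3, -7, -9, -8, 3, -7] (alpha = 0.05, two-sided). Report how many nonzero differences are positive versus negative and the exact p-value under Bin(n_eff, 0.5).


Step 1: Discard zero differences. Original n = 9; n_eff = number of nonzero differences = 9.
Nonzero differences (with sign): -8, -9, -6, +3, -7, -9, -8, +3, -7
Step 2: Count signs: positive = 2, negative = 7.
Step 3: Under H0: P(positive) = 0.5, so the number of positives S ~ Bin(9, 0.5).
Step 4: Two-sided exact p-value = sum of Bin(9,0.5) probabilities at or below the observed probability = 0.179688.
Step 5: alpha = 0.05. fail to reject H0.

n_eff = 9, pos = 2, neg = 7, p = 0.179688, fail to reject H0.


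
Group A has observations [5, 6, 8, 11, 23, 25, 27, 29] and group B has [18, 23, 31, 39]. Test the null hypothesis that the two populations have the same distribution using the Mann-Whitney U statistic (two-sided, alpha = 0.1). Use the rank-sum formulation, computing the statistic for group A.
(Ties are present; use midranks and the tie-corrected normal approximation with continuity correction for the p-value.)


Step 1: Combine and sort all 12 observations; assign midranks.
sorted (value, group): (5,X), (6,X), (8,X), (11,X), (18,Y), (23,X), (23,Y), (25,X), (27,X), (29,X), (31,Y), (39,Y)
ranks: 5->1, 6->2, 8->3, 11->4, 18->5, 23->6.5, 23->6.5, 25->8, 27->9, 29->10, 31->11, 39->12
Step 2: Rank sum for X: R1 = 1 + 2 + 3 + 4 + 6.5 + 8 + 9 + 10 = 43.5.
Step 3: U_X = R1 - n1(n1+1)/2 = 43.5 - 8*9/2 = 43.5 - 36 = 7.5.
       U_Y = n1*n2 - U_X = 32 - 7.5 = 24.5.
Step 4: Ties are present, so use the tie-corrected normal approximation (with continuity correction) for the p-value.
Step 5: p-value = 0.173478; compare to alpha = 0.1. fail to reject H0.

U_X = 7.5, p = 0.173478, fail to reject H0 at alpha = 0.1.


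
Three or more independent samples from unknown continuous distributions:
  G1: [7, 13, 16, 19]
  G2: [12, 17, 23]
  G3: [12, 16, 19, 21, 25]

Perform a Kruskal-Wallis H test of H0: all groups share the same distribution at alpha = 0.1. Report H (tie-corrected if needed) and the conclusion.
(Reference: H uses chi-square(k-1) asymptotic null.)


Step 1: Combine all N = 12 observations and assign midranks.
sorted (value, group, rank): (7,G1,1), (12,G2,2.5), (12,G3,2.5), (13,G1,4), (16,G1,5.5), (16,G3,5.5), (17,G2,7), (19,G1,8.5), (19,G3,8.5), (21,G3,10), (23,G2,11), (25,G3,12)
Step 2: Sum ranks within each group.
R_1 = 19 (n_1 = 4)
R_2 = 20.5 (n_2 = 3)
R_3 = 38.5 (n_3 = 5)
Step 3: H = 12/(N(N+1)) * sum(R_i^2/n_i) - 3(N+1)
     = 12/(12*13) * (19^2/4 + 20.5^2/3 + 38.5^2/5) - 3*13
     = 0.076923 * 526.783 - 39
     = 1.521795.
Step 4: Ties present; correction factor C = 1 - 18/(12^3 - 12) = 0.989510. Corrected H = 1.521795 / 0.989510 = 1.537927.
Step 5: Under H0, H ~ chi^2(2); p-value = 0.463493.
Step 6: alpha = 0.1. fail to reject H0.

H = 1.5379, df = 2, p = 0.463493, fail to reject H0.


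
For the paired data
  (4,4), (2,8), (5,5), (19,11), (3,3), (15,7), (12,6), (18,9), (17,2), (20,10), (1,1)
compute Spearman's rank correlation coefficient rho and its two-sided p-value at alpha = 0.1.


Step 1: Rank x and y separately (midranks; no ties here).
rank(x): 4->4, 2->2, 5->5, 19->10, 3->3, 15->7, 12->6, 18->9, 17->8, 20->11, 1->1
rank(y): 4->4, 8->8, 5->5, 11->11, 3->3, 7->7, 6->6, 9->9, 2->2, 10->10, 1->1
Step 2: d_i = R_x(i) - R_y(i); compute d_i^2.
  (4-4)^2=0, (2-8)^2=36, (5-5)^2=0, (10-11)^2=1, (3-3)^2=0, (7-7)^2=0, (6-6)^2=0, (9-9)^2=0, (8-2)^2=36, (11-10)^2=1, (1-1)^2=0
sum(d^2) = 74.
Step 3: rho = 1 - 6*74 / (11*(11^2 - 1)) = 1 - 444/1320 = 0.663636.
Step 4: Under H0, t = rho * sqrt((n-2)/(1-rho^2)) = 2.6614 ~ t(9).
Step 5: Two-sided p-value from the t-distribution with 9 df = 0.025984.
Step 6: alpha = 0.1. reject H0.

rho = 0.6636, p = 0.025984, reject H0 at alpha = 0.1.


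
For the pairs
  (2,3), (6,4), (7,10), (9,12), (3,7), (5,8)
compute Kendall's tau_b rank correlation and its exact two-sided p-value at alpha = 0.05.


Step 1: Enumerate the 15 unordered pairs (i,j) with i<j and classify each by sign(x_j-x_i) * sign(y_j-y_i).
  (1,2):dx=+4,dy=+1->C; (1,3):dx=+5,dy=+7->C; (1,4):dx=+7,dy=+9->C; (1,5):dx=+1,dy=+4->C
  (1,6):dx=+3,dy=+5->C; (2,3):dx=+1,dy=+6->C; (2,4):dx=+3,dy=+8->C; (2,5):dx=-3,dy=+3->D
  (2,6):dx=-1,dy=+4->D; (3,4):dx=+2,dy=+2->C; (3,5):dx=-4,dy=-3->C; (3,6):dx=-2,dy=-2->C
  (4,5):dx=-6,dy=-5->C; (4,6):dx=-4,dy=-4->C; (5,6):dx=+2,dy=+1->C
Step 2: C = 13, D = 2, total pairs = 15.
Step 3: tau = (C - D)/(n(n-1)/2) = (13 - 2)/15 = 0.733333.
Step 4: Exact two-sided p-value (enumerate n! = 720 permutations of y under H0): p = 0.055556.
Step 5: alpha = 0.05. fail to reject H0.

tau_b = 0.7333 (C=13, D=2), p = 0.055556, fail to reject H0.


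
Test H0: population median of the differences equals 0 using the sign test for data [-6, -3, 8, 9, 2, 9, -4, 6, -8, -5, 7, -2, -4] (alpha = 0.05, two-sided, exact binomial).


Step 1: Discard zero differences. Original n = 13; n_eff = number of nonzero differences = 13.
Nonzero differences (with sign): -6, -3, +8, +9, +2, +9, -4, +6, -8, -5, +7, -2, -4
Step 2: Count signs: positive = 6, negative = 7.
Step 3: Under H0: P(positive) = 0.5, so the number of positives S ~ Bin(13, 0.5).
Step 4: Two-sided exact p-value = sum of Bin(13,0.5) probabilities at or below the observed probability = 1.000000.
Step 5: alpha = 0.05. fail to reject H0.

n_eff = 13, pos = 6, neg = 7, p = 1.000000, fail to reject H0.


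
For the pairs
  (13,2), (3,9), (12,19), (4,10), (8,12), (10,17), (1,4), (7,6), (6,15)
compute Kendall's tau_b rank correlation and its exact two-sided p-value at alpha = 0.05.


Step 1: Enumerate the 36 unordered pairs (i,j) with i<j and classify each by sign(x_j-x_i) * sign(y_j-y_i).
  (1,2):dx=-10,dy=+7->D; (1,3):dx=-1,dy=+17->D; (1,4):dx=-9,dy=+8->D; (1,5):dx=-5,dy=+10->D
  (1,6):dx=-3,dy=+15->D; (1,7):dx=-12,dy=+2->D; (1,8):dx=-6,dy=+4->D; (1,9):dx=-7,dy=+13->D
  (2,3):dx=+9,dy=+10->C; (2,4):dx=+1,dy=+1->C; (2,5):dx=+5,dy=+3->C; (2,6):dx=+7,dy=+8->C
  (2,7):dx=-2,dy=-5->C; (2,8):dx=+4,dy=-3->D; (2,9):dx=+3,dy=+6->C; (3,4):dx=-8,dy=-9->C
  (3,5):dx=-4,dy=-7->C; (3,6):dx=-2,dy=-2->C; (3,7):dx=-11,dy=-15->C; (3,8):dx=-5,dy=-13->C
  (3,9):dx=-6,dy=-4->C; (4,5):dx=+4,dy=+2->C; (4,6):dx=+6,dy=+7->C; (4,7):dx=-3,dy=-6->C
  (4,8):dx=+3,dy=-4->D; (4,9):dx=+2,dy=+5->C; (5,6):dx=+2,dy=+5->C; (5,7):dx=-7,dy=-8->C
  (5,8):dx=-1,dy=-6->C; (5,9):dx=-2,dy=+3->D; (6,7):dx=-9,dy=-13->C; (6,8):dx=-3,dy=-11->C
  (6,9):dx=-4,dy=-2->C; (7,8):dx=+6,dy=+2->C; (7,9):dx=+5,dy=+11->C; (8,9):dx=-1,dy=+9->D
Step 2: C = 24, D = 12, total pairs = 36.
Step 3: tau = (C - D)/(n(n-1)/2) = (24 - 12)/36 = 0.333333.
Step 4: Exact two-sided p-value (enumerate n! = 362880 permutations of y under H0): p = 0.259518.
Step 5: alpha = 0.05. fail to reject H0.

tau_b = 0.3333 (C=24, D=12), p = 0.259518, fail to reject H0.


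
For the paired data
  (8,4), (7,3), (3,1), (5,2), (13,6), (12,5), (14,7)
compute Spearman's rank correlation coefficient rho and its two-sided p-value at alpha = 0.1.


Step 1: Rank x and y separately (midranks; no ties here).
rank(x): 8->4, 7->3, 3->1, 5->2, 13->6, 12->5, 14->7
rank(y): 4->4, 3->3, 1->1, 2->2, 6->6, 5->5, 7->7
Step 2: d_i = R_x(i) - R_y(i); compute d_i^2.
  (4-4)^2=0, (3-3)^2=0, (1-1)^2=0, (2-2)^2=0, (6-6)^2=0, (5-5)^2=0, (7-7)^2=0
sum(d^2) = 0.
Step 3: rho = 1 - 6*0 / (7*(7^2 - 1)) = 1 - 0/336 = 1.000000.
Step 5: Two-sided p-value from the t-distribution with 5 df = 0.000000.
Step 6: alpha = 0.1. reject H0.

rho = 1.0000, p = 0.000000, reject H0 at alpha = 0.1.


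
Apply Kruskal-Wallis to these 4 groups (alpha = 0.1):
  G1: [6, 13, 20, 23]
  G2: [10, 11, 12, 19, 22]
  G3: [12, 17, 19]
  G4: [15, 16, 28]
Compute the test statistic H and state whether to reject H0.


Step 1: Combine all N = 15 observations and assign midranks.
sorted (value, group, rank): (6,G1,1), (10,G2,2), (11,G2,3), (12,G2,4.5), (12,G3,4.5), (13,G1,6), (15,G4,7), (16,G4,8), (17,G3,9), (19,G2,10.5), (19,G3,10.5), (20,G1,12), (22,G2,13), (23,G1,14), (28,G4,15)
Step 2: Sum ranks within each group.
R_1 = 33 (n_1 = 4)
R_2 = 33 (n_2 = 5)
R_3 = 24 (n_3 = 3)
R_4 = 30 (n_4 = 3)
Step 3: H = 12/(N(N+1)) * sum(R_i^2/n_i) - 3(N+1)
     = 12/(15*16) * (33^2/4 + 33^2/5 + 24^2/3 + 30^2/3) - 3*16
     = 0.050000 * 982.05 - 48
     = 1.102500.
Step 4: Ties present; correction factor C = 1 - 12/(15^3 - 15) = 0.996429. Corrected H = 1.102500 / 0.996429 = 1.106452.
Step 5: Under H0, H ~ chi^2(3); p-value = 0.775517.
Step 6: alpha = 0.1. fail to reject H0.

H = 1.1065, df = 3, p = 0.775517, fail to reject H0.


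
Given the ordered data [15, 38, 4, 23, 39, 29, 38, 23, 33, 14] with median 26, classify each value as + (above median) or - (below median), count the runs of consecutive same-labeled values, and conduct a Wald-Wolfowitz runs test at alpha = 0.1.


Step 1: Compute median = 26; label A = above, B = below.
Labels in order: BABBAAABAB  (n_A = 5, n_B = 5)
Step 2: Count runs R = 7.
Step 3: Under H0 (random ordering), E[R] = 2*n_A*n_B/(n_A+n_B) + 1 = 2*5*5/10 + 1 = 6.0000.
        Var[R] = 2*n_A*n_B*(2*n_A*n_B - n_A - n_B) / ((n_A+n_B)^2 * (n_A+n_B-1)) = 2000/900 = 2.2222.
        SD[R] = 1.4907.
Step 4: Continuity-corrected z = (R - 0.5 - E[R]) / SD[R] = (7 - 0.5 - 6.0000) / 1.4907 = 0.3354.
Step 5: Two-sided p-value via normal approximation = 2*(1 - Phi(|z|)) = 0.737316.
Step 6: alpha = 0.1. fail to reject H0.

R = 7, z = 0.3354, p = 0.737316, fail to reject H0.


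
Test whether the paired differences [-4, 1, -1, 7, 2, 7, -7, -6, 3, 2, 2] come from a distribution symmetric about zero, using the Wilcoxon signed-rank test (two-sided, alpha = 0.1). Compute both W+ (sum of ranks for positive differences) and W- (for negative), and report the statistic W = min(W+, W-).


Step 1: Drop any zero differences (none here) and take |d_i|.
|d| = [4, 1, 1, 7, 2, 7, 7, 6, 3, 2, 2]
Step 2: Midrank |d_i| (ties get averaged ranks).
ranks: |4|->7, |1|->1.5, |1|->1.5, |7|->10, |2|->4, |7|->10, |7|->10, |6|->8, |3|->6, |2|->4, |2|->4
Step 3: Attach original signs; sum ranks with positive sign and with negative sign.
W+ = 1.5 + 10 + 4 + 10 + 6 + 4 + 4 = 39.5
W- = 7 + 1.5 + 10 + 8 = 26.5
(Check: W+ + W- = 66 should equal n(n+1)/2 = 66.)
Step 4: Test statistic W = min(W+, W-) = 26.5.
Step 5: Ties in |d|, so use the tie-corrected normal approximation.
        E[W] = n(n+1)/4 = 11*12/4 = 33.
        Tie groups: |d|=1 (t=2), |d|=2 (t=3), |d|=7 (t=3); sum(t^3 - t) = 54.
        Var[W] = n(n+1)(2n+1)/24 - sum(t^3-t)/48 = 3036/24 - 54/48 = 125.375.
        z = (W - E[W]) / sqrt(Var[W]) = (26.5 - 33) / 11.1971 = -0.5805.
        Two-sided p = 2*Phi(z) = 0.561572.
Step 6: alpha = 0.1. fail to reject H0.

W+ = 39.5, W- = 26.5, W = min = 26.5, p = 0.561572, fail to reject H0.


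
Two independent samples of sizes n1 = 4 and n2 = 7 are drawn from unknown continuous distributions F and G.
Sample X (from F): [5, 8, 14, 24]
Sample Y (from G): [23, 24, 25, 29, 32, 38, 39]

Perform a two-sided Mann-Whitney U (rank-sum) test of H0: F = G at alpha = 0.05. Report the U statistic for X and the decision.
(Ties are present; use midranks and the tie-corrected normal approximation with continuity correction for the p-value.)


Step 1: Combine and sort all 11 observations; assign midranks.
sorted (value, group): (5,X), (8,X), (14,X), (23,Y), (24,X), (24,Y), (25,Y), (29,Y), (32,Y), (38,Y), (39,Y)
ranks: 5->1, 8->2, 14->3, 23->4, 24->5.5, 24->5.5, 25->7, 29->8, 32->9, 38->10, 39->11
Step 2: Rank sum for X: R1 = 1 + 2 + 3 + 5.5 = 11.5.
Step 3: U_X = R1 - n1(n1+1)/2 = 11.5 - 4*5/2 = 11.5 - 10 = 1.5.
       U_Y = n1*n2 - U_X = 28 - 1.5 = 26.5.
Step 4: Ties are present, so use the tie-corrected normal approximation (with continuity correction) for the p-value.
Step 5: p-value = 0.023029; compare to alpha = 0.05. reject H0.

U_X = 1.5, p = 0.023029, reject H0 at alpha = 0.05.


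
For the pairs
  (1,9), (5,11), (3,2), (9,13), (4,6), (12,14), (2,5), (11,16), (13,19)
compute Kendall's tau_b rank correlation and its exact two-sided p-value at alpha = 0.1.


Step 1: Enumerate the 36 unordered pairs (i,j) with i<j and classify each by sign(x_j-x_i) * sign(y_j-y_i).
  (1,2):dx=+4,dy=+2->C; (1,3):dx=+2,dy=-7->D; (1,4):dx=+8,dy=+4->C; (1,5):dx=+3,dy=-3->D
  (1,6):dx=+11,dy=+5->C; (1,7):dx=+1,dy=-4->D; (1,8):dx=+10,dy=+7->C; (1,9):dx=+12,dy=+10->C
  (2,3):dx=-2,dy=-9->C; (2,4):dx=+4,dy=+2->C; (2,5):dx=-1,dy=-5->C; (2,6):dx=+7,dy=+3->C
  (2,7):dx=-3,dy=-6->C; (2,8):dx=+6,dy=+5->C; (2,9):dx=+8,dy=+8->C; (3,4):dx=+6,dy=+11->C
  (3,5):dx=+1,dy=+4->C; (3,6):dx=+9,dy=+12->C; (3,7):dx=-1,dy=+3->D; (3,8):dx=+8,dy=+14->C
  (3,9):dx=+10,dy=+17->C; (4,5):dx=-5,dy=-7->C; (4,6):dx=+3,dy=+1->C; (4,7):dx=-7,dy=-8->C
  (4,8):dx=+2,dy=+3->C; (4,9):dx=+4,dy=+6->C; (5,6):dx=+8,dy=+8->C; (5,7):dx=-2,dy=-1->C
  (5,8):dx=+7,dy=+10->C; (5,9):dx=+9,dy=+13->C; (6,7):dx=-10,dy=-9->C; (6,8):dx=-1,dy=+2->D
  (6,9):dx=+1,dy=+5->C; (7,8):dx=+9,dy=+11->C; (7,9):dx=+11,dy=+14->C; (8,9):dx=+2,dy=+3->C
Step 2: C = 31, D = 5, total pairs = 36.
Step 3: tau = (C - D)/(n(n-1)/2) = (31 - 5)/36 = 0.722222.
Step 4: Exact two-sided p-value (enumerate n! = 362880 permutations of y under H0): p = 0.005886.
Step 5: alpha = 0.1. reject H0.

tau_b = 0.7222 (C=31, D=5), p = 0.005886, reject H0.


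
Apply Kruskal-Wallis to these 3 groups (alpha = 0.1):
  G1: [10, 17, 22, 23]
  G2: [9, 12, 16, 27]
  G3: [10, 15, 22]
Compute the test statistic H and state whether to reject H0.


Step 1: Combine all N = 11 observations and assign midranks.
sorted (value, group, rank): (9,G2,1), (10,G1,2.5), (10,G3,2.5), (12,G2,4), (15,G3,5), (16,G2,6), (17,G1,7), (22,G1,8.5), (22,G3,8.5), (23,G1,10), (27,G2,11)
Step 2: Sum ranks within each group.
R_1 = 28 (n_1 = 4)
R_2 = 22 (n_2 = 4)
R_3 = 16 (n_3 = 3)
Step 3: H = 12/(N(N+1)) * sum(R_i^2/n_i) - 3(N+1)
     = 12/(11*12) * (28^2/4 + 22^2/4 + 16^2/3) - 3*12
     = 0.090909 * 402.333 - 36
     = 0.575758.
Step 4: Ties present; correction factor C = 1 - 12/(11^3 - 11) = 0.990909. Corrected H = 0.575758 / 0.990909 = 0.581040.
Step 5: Under H0, H ~ chi^2(2); p-value = 0.747875.
Step 6: alpha = 0.1. fail to reject H0.

H = 0.5810, df = 2, p = 0.747875, fail to reject H0.


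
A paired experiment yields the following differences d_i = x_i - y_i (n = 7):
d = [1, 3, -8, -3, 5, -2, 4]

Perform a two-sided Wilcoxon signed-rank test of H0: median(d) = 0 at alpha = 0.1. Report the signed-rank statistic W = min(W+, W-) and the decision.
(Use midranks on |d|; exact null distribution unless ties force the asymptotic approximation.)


Step 1: Drop any zero differences (none here) and take |d_i|.
|d| = [1, 3, 8, 3, 5, 2, 4]
Step 2: Midrank |d_i| (ties get averaged ranks).
ranks: |1|->1, |3|->3.5, |8|->7, |3|->3.5, |5|->6, |2|->2, |4|->5
Step 3: Attach original signs; sum ranks with positive sign and with negative sign.
W+ = 1 + 3.5 + 6 + 5 = 15.5
W- = 7 + 3.5 + 2 = 12.5
(Check: W+ + W- = 28 should equal n(n+1)/2 = 28.)
Step 4: Test statistic W = min(W+, W-) = 12.5.
Step 5: Ties in |d|, so use the tie-corrected normal approximation.
        E[W] = n(n+1)/4 = 7*8/4 = 14.
        Tie groups: |d|=3 (t=2); sum(t^3 - t) = 6.
        Var[W] = n(n+1)(2n+1)/24 - sum(t^3-t)/48 = 840/24 - 6/48 = 34.875.
        z = (W - E[W]) / sqrt(Var[W]) = (12.5 - 14) / 5.9055 = -0.2540.
        Two-sided p = 2*Phi(z) = 0.799495.
Step 6: alpha = 0.1. fail to reject H0.

W+ = 15.5, W- = 12.5, W = min = 12.5, p = 0.799495, fail to reject H0.


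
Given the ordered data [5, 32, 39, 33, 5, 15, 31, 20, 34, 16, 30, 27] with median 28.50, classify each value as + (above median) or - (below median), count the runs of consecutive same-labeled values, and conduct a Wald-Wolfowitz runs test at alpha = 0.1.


Step 1: Compute median = 28.50; label A = above, B = below.
Labels in order: BAAABBABABAB  (n_A = 6, n_B = 6)
Step 2: Count runs R = 9.
Step 3: Under H0 (random ordering), E[R] = 2*n_A*n_B/(n_A+n_B) + 1 = 2*6*6/12 + 1 = 7.0000.
        Var[R] = 2*n_A*n_B*(2*n_A*n_B - n_A - n_B) / ((n_A+n_B)^2 * (n_A+n_B-1)) = 4320/1584 = 2.7273.
        SD[R] = 1.6514.
Step 4: Continuity-corrected z = (R - 0.5 - E[R]) / SD[R] = (9 - 0.5 - 7.0000) / 1.6514 = 0.9083.
Step 5: Two-sided p-value via normal approximation = 2*(1 - Phi(|z|)) = 0.363722.
Step 6: alpha = 0.1. fail to reject H0.

R = 9, z = 0.9083, p = 0.363722, fail to reject H0.


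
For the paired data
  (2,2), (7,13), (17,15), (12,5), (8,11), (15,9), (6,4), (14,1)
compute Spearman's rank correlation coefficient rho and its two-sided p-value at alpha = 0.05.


Step 1: Rank x and y separately (midranks; no ties here).
rank(x): 2->1, 7->3, 17->8, 12->5, 8->4, 15->7, 6->2, 14->6
rank(y): 2->2, 13->7, 15->8, 5->4, 11->6, 9->5, 4->3, 1->1
Step 2: d_i = R_x(i) - R_y(i); compute d_i^2.
  (1-2)^2=1, (3-7)^2=16, (8-8)^2=0, (5-4)^2=1, (4-6)^2=4, (7-5)^2=4, (2-3)^2=1, (6-1)^2=25
sum(d^2) = 52.
Step 3: rho = 1 - 6*52 / (8*(8^2 - 1)) = 1 - 312/504 = 0.380952.
Step 4: Under H0, t = rho * sqrt((n-2)/(1-rho^2)) = 1.0092 ~ t(6).
Step 5: Two-sided p-value from the t-distribution with 6 df = 0.351813.
Step 6: alpha = 0.05. fail to reject H0.

rho = 0.3810, p = 0.351813, fail to reject H0 at alpha = 0.05.


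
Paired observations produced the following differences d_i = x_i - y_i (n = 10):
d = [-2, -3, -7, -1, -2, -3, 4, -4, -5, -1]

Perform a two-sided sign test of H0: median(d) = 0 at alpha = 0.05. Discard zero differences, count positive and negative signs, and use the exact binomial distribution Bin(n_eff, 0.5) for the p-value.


Step 1: Discard zero differences. Original n = 10; n_eff = number of nonzero differences = 10.
Nonzero differences (with sign): -2, -3, -7, -1, -2, -3, +4, -4, -5, -1
Step 2: Count signs: positive = 1, negative = 9.
Step 3: Under H0: P(positive) = 0.5, so the number of positives S ~ Bin(10, 0.5).
Step 4: Two-sided exact p-value = sum of Bin(10,0.5) probabilities at or below the observed probability = 0.021484.
Step 5: alpha = 0.05. reject H0.

n_eff = 10, pos = 1, neg = 9, p = 0.021484, reject H0.


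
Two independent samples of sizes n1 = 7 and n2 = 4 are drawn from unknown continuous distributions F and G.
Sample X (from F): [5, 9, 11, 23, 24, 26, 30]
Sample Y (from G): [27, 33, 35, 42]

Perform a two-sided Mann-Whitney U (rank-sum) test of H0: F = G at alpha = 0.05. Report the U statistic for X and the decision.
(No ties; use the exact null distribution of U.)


Step 1: Combine and sort all 11 observations; assign midranks.
sorted (value, group): (5,X), (9,X), (11,X), (23,X), (24,X), (26,X), (27,Y), (30,X), (33,Y), (35,Y), (42,Y)
ranks: 5->1, 9->2, 11->3, 23->4, 24->5, 26->6, 27->7, 30->8, 33->9, 35->10, 42->11
Step 2: Rank sum for X: R1 = 1 + 2 + 3 + 4 + 5 + 6 + 8 = 29.
Step 3: U_X = R1 - n1(n1+1)/2 = 29 - 7*8/2 = 29 - 28 = 1.
       U_Y = n1*n2 - U_X = 28 - 1 = 27.
Step 4: No ties, so the exact null distribution of U (based on enumerating the C(11,7) = 330 equally likely rank assignments) gives the two-sided p-value.
Step 5: p-value = 0.012121; compare to alpha = 0.05. reject H0.

U_X = 1, p = 0.012121, reject H0 at alpha = 0.05.


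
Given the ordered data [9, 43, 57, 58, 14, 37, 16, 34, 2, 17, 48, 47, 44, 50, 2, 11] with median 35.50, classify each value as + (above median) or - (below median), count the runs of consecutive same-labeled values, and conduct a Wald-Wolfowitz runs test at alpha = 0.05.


Step 1: Compute median = 35.50; label A = above, B = below.
Labels in order: BAAABABBBBAAAABB  (n_A = 8, n_B = 8)
Step 2: Count runs R = 7.
Step 3: Under H0 (random ordering), E[R] = 2*n_A*n_B/(n_A+n_B) + 1 = 2*8*8/16 + 1 = 9.0000.
        Var[R] = 2*n_A*n_B*(2*n_A*n_B - n_A - n_B) / ((n_A+n_B)^2 * (n_A+n_B-1)) = 14336/3840 = 3.7333.
        SD[R] = 1.9322.
Step 4: Continuity-corrected z = (R + 0.5 - E[R]) / SD[R] = (7 + 0.5 - 9.0000) / 1.9322 = -0.7763.
Step 5: Two-sided p-value via normal approximation = 2*(1 - Phi(|z|)) = 0.437558.
Step 6: alpha = 0.05. fail to reject H0.

R = 7, z = -0.7763, p = 0.437558, fail to reject H0.


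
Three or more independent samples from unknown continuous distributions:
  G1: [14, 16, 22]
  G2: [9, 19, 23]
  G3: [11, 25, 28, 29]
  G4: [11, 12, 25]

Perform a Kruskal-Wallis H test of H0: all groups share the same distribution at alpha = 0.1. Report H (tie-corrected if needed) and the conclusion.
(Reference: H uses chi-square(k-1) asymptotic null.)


Step 1: Combine all N = 13 observations and assign midranks.
sorted (value, group, rank): (9,G2,1), (11,G3,2.5), (11,G4,2.5), (12,G4,4), (14,G1,5), (16,G1,6), (19,G2,7), (22,G1,8), (23,G2,9), (25,G3,10.5), (25,G4,10.5), (28,G3,12), (29,G3,13)
Step 2: Sum ranks within each group.
R_1 = 19 (n_1 = 3)
R_2 = 17 (n_2 = 3)
R_3 = 38 (n_3 = 4)
R_4 = 17 (n_4 = 3)
Step 3: H = 12/(N(N+1)) * sum(R_i^2/n_i) - 3(N+1)
     = 12/(13*14) * (19^2/3 + 17^2/3 + 38^2/4 + 17^2/3) - 3*14
     = 0.065934 * 674 - 42
     = 2.439560.
Step 4: Ties present; correction factor C = 1 - 12/(13^3 - 13) = 0.994505. Corrected H = 2.439560 / 0.994505 = 2.453039.
Step 5: Under H0, H ~ chi^2(3); p-value = 0.483838.
Step 6: alpha = 0.1. fail to reject H0.

H = 2.4530, df = 3, p = 0.483838, fail to reject H0.


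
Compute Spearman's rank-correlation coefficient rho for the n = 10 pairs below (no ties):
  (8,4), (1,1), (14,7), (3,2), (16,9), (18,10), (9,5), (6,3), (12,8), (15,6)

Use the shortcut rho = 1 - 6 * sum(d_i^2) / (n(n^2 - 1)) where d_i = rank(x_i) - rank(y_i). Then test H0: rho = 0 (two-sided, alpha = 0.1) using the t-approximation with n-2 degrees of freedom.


Step 1: Rank x and y separately (midranks; no ties here).
rank(x): 8->4, 1->1, 14->7, 3->2, 16->9, 18->10, 9->5, 6->3, 12->6, 15->8
rank(y): 4->4, 1->1, 7->7, 2->2, 9->9, 10->10, 5->5, 3->3, 8->8, 6->6
Step 2: d_i = R_x(i) - R_y(i); compute d_i^2.
  (4-4)^2=0, (1-1)^2=0, (7-7)^2=0, (2-2)^2=0, (9-9)^2=0, (10-10)^2=0, (5-5)^2=0, (3-3)^2=0, (6-8)^2=4, (8-6)^2=4
sum(d^2) = 8.
Step 3: rho = 1 - 6*8 / (10*(10^2 - 1)) = 1 - 48/990 = 0.951515.
Step 4: Under H0, t = rho * sqrt((n-2)/(1-rho^2)) = 8.7493 ~ t(8).
Step 5: Two-sided p-value from the t-distribution with 8 df = 0.000023.
Step 6: alpha = 0.1. reject H0.

rho = 0.9515, p = 0.000023, reject H0 at alpha = 0.1.
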